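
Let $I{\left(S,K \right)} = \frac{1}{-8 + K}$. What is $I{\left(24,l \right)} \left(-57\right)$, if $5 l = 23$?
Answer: $\frac{285}{17} \approx 16.765$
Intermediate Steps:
$l = \frac{23}{5}$ ($l = \frac{1}{5} \cdot 23 = \frac{23}{5} \approx 4.6$)
$I{\left(24,l \right)} \left(-57\right) = \frac{1}{-8 + \frac{23}{5}} \left(-57\right) = \frac{1}{- \frac{17}{5}} \left(-57\right) = \left(- \frac{5}{17}\right) \left(-57\right) = \frac{285}{17}$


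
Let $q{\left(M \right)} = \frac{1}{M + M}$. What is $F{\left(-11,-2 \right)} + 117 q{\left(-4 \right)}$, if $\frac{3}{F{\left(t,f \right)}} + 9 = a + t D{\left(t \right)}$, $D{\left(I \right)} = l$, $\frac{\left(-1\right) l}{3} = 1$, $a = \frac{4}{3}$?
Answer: $- \frac{2205}{152} \approx -14.507$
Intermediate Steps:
$a = \frac{4}{3}$ ($a = 4 \cdot \frac{1}{3} = \frac{4}{3} \approx 1.3333$)
$l = -3$ ($l = \left(-3\right) 1 = -3$)
$D{\left(I \right)} = -3$
$q{\left(M \right)} = \frac{1}{2 M}$
$F{\left(t,f \right)} = \frac{3}{- \frac{23}{3} - 3 t}$ ($F{\left(t,f \right)} = \frac{3}{-9 + \left(\frac{4}{3} + t \left(-3\right)\right)} = \frac{3}{-9 - \left(- \frac{4}{3} + 3 t\right)} = \frac{3}{- \frac{23}{3} - 3 t}$)
$F{\left(-11,-2 \right)} + 117 q{\left(-4 \right)} = \frac{9}{-23 - -99} + 117 \frac{1}{2 \left(-4\right)} = \frac{9}{-23 + 99} + 117 \cdot \frac{1}{2} \left(- \frac{1}{4}\right) = \frac{9}{76} + 117 \left(- \frac{1}{8}\right) = 9 \cdot \frac{1}{76} - \frac{117}{8} = \frac{9}{76} - \frac{117}{8} = - \frac{2205}{152}$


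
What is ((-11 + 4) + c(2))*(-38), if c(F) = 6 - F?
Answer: 114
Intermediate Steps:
((-11 + 4) + c(2))*(-38) = ((-11 + 4) + (6 - 1*2))*(-38) = (-7 + (6 - 2))*(-38) = (-7 + 4)*(-38) = -3*(-38) = 114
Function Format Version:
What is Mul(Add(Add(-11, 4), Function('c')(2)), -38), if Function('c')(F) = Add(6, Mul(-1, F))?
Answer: 114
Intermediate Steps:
Mul(Add(Add(-11, 4), Function('c')(2)), -38) = Mul(Add(Add(-11, 4), Add(6, Mul(-1, 2))), -38) = Mul(Add(-7, Add(6, -2)), -38) = Mul(Add(-7, 4), -38) = Mul(-3, -38) = 114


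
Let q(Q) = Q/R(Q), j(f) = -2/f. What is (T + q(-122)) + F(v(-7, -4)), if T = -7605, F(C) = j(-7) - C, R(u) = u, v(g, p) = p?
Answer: -53198/7 ≈ -7599.7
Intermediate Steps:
F(C) = 2/7 - C (F(C) = -2/(-7) - C = -2*(-⅐) - C = 2/7 - C)
q(Q) = 1 (q(Q) = Q/Q = 1)
(T + q(-122)) + F(v(-7, -4)) = (-7605 + 1) + (2/7 - 1*(-4)) = -7604 + (2/7 + 4) = -7604 + 30/7 = -53198/7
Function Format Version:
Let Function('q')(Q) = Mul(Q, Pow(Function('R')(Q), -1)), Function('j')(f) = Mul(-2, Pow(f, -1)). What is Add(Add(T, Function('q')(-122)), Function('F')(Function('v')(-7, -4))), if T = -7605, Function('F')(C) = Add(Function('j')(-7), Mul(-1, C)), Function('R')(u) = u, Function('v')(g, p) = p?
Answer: Rational(-53198, 7) ≈ -7599.7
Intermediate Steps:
Function('F')(C) = Add(Rational(2, 7), Mul(-1, C)) (Function('F')(C) = Add(Mul(-2, Pow(-7, -1)), Mul(-1, C)) = Add(Mul(-2, Rational(-1, 7)), Mul(-1, C)) = Add(Rational(2, 7), Mul(-1, C)))
Function('q')(Q) = 1 (Function('q')(Q) = Mul(Q, Pow(Q, -1)) = 1)
Add(Add(T, Function('q')(-122)), Function('F')(Function('v')(-7, -4))) = Add(Add(-7605, 1), Add(Rational(2, 7), Mul(-1, -4))) = Add(-7604, Add(Rational(2, 7), 4)) = Add(-7604, Rational(30, 7)) = Rational(-53198, 7)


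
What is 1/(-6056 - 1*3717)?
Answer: -1/9773 ≈ -0.00010232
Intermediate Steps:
1/(-6056 - 1*3717) = 1/(-6056 - 3717) = 1/(-9773) = -1/9773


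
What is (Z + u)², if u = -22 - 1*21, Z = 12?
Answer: 961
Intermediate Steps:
u = -43 (u = -22 - 21 = -43)
(Z + u)² = (12 - 43)² = (-31)² = 961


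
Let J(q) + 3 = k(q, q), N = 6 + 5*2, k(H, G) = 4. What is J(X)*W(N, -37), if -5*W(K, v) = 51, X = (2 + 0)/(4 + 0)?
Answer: -51/5 ≈ -10.200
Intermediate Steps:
N = 16 (N = 6 + 10 = 16)
X = 1/2 (X = 2/4 = 2*(1/4) = 1/2 ≈ 0.50000)
W(K, v) = -51/5 (W(K, v) = -1/5*51 = -51/5)
J(q) = 1 (J(q) = -3 + 4 = 1)
J(X)*W(N, -37) = 1*(-51/5) = -51/5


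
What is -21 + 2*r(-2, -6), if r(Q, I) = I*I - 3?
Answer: 45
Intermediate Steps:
r(Q, I) = -3 + I² (r(Q, I) = I² - 3 = -3 + I²)
-21 + 2*r(-2, -6) = -21 + 2*(-3 + (-6)²) = -21 + 2*(-3 + 36) = -21 + 2*33 = -21 + 66 = 45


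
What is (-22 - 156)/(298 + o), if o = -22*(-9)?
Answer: -89/248 ≈ -0.35887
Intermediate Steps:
o = 198
(-22 - 156)/(298 + o) = (-22 - 156)/(298 + 198) = -178/496 = -178*1/496 = -89/248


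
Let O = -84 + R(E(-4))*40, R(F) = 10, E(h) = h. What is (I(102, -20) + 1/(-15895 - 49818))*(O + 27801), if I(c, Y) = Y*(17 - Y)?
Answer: -1367262819657/65713 ≈ -2.0807e+7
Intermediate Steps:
O = 316 (O = -84 + 10*40 = -84 + 400 = 316)
(I(102, -20) + 1/(-15895 - 49818))*(O + 27801) = (-20*(17 - 1*(-20)) + 1/(-15895 - 49818))*(316 + 27801) = (-20*(17 + 20) + 1/(-65713))*28117 = (-20*37 - 1/65713)*28117 = (-740 - 1/65713)*28117 = -48627621/65713*28117 = -1367262819657/65713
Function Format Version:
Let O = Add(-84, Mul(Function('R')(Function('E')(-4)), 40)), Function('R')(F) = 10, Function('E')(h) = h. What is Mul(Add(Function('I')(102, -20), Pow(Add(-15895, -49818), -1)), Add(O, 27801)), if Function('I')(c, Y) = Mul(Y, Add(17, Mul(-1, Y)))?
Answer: Rational(-1367262819657, 65713) ≈ -2.0807e+7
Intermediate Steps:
O = 316 (O = Add(-84, Mul(10, 40)) = Add(-84, 400) = 316)
Mul(Add(Function('I')(102, -20), Pow(Add(-15895, -49818), -1)), Add(O, 27801)) = Mul(Add(Mul(-20, Add(17, Mul(-1, -20))), Pow(Add(-15895, -49818), -1)), Add(316, 27801)) = Mul(Add(Mul(-20, Add(17, 20)), Pow(-65713, -1)), 28117) = Mul(Add(Mul(-20, 37), Rational(-1, 65713)), 28117) = Mul(Add(-740, Rational(-1, 65713)), 28117) = Mul(Rational(-48627621, 65713), 28117) = Rational(-1367262819657, 65713)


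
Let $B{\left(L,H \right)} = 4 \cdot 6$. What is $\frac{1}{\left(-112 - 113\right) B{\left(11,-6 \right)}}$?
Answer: $- \frac{1}{5400} \approx -0.00018519$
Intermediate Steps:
$B{\left(L,H \right)} = 24$
$\frac{1}{\left(-112 - 113\right) B{\left(11,-6 \right)}} = \frac{1}{\left(-112 - 113\right) 24} = \frac{1}{\left(-225\right) 24} = \frac{1}{-5400} = - \frac{1}{5400}$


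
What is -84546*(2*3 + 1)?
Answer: -591822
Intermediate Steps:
-84546*(2*3 + 1) = -84546*(6 + 1) = -84546*7 = -591822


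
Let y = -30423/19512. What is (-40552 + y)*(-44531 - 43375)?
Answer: 3864352873199/1084 ≈ 3.5649e+9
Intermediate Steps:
y = -10141/6504 (y = -30423*1/19512 = -10141/6504 ≈ -1.5592)
(-40552 + y)*(-44531 - 43375) = (-40552 - 10141/6504)*(-44531 - 43375) = -263760349/6504*(-87906) = 3864352873199/1084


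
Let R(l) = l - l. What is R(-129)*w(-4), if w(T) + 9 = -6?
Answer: 0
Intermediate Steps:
R(l) = 0
w(T) = -15 (w(T) = -9 - 6 = -15)
R(-129)*w(-4) = 0*(-15) = 0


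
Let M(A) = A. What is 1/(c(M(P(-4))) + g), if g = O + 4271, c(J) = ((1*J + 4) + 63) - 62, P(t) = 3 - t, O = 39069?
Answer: 1/43352 ≈ 2.3067e-5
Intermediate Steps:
c(J) = 5 + J (c(J) = ((J + 4) + 63) - 62 = ((4 + J) + 63) - 62 = (67 + J) - 62 = 5 + J)
g = 43340 (g = 39069 + 4271 = 43340)
1/(c(M(P(-4))) + g) = 1/((5 + (3 - 1*(-4))) + 43340) = 1/((5 + (3 + 4)) + 43340) = 1/((5 + 7) + 43340) = 1/(12 + 43340) = 1/43352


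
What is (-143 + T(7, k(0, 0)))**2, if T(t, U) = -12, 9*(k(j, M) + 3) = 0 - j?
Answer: 24025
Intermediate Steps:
k(j, M) = -3 - j/9 (k(j, M) = -3 + (0 - j)/9 = -3 + (-j)/9 = -3 - j/9)
(-143 + T(7, k(0, 0)))**2 = (-143 - 12)**2 = (-155)**2 = 24025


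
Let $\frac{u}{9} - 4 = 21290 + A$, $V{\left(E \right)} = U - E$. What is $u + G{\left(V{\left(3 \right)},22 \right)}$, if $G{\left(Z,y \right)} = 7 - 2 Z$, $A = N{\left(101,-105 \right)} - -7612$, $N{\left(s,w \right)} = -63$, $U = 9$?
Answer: $259582$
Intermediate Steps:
$V{\left(E \right)} = 9 - E$
$A = 7549$ ($A = -63 - -7612 = -63 + 7612 = 7549$)
$u = 259587$ ($u = 36 + 9 \left(21290 + 7549\right) = 36 + 9 \cdot 28839 = 36 + 259551 = 259587$)
$u + G{\left(V{\left(3 \right)},22 \right)} = 259587 + \left(7 - 2 \left(9 - 3\right)\right) = 259587 + \left(7 - 12\right) = 259587 - 5 = 259582$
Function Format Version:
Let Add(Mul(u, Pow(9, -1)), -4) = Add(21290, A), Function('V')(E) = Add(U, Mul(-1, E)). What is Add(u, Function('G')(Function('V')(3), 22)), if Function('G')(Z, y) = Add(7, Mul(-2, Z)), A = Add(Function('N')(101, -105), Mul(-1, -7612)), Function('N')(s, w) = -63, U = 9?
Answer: 259582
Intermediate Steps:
Function('V')(E) = Add(9, Mul(-1, E))
A = 7549 (A = Add(-63, Mul(-1, -7612)) = Add(-63, 7612) = 7549)
u = 259587 (u = Add(36, Mul(9, Add(21290, 7549))) = Add(36, Mul(9, 28839)) = Add(36, 259551) = 259587)
Add(u, Function('G')(Function('V')(3), 22)) = Add(259587, Add(7, Mul(-2, Add(9, Mul(-1, 3))))) = Add(259587, Add(7, Mul(-2, Add(9, -3)))) = Add(259587, Add(7, Mul(-2, 6))) = Add(259587, Add(7, -12)) = Add(259587, -5) = 259582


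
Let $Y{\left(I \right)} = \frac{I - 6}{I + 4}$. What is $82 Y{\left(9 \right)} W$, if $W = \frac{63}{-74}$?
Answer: $- \frac{7749}{481} \approx -16.11$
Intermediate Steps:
$Y{\left(I \right)} = \frac{-6 + I}{4 + I}$
$W = - \frac{63}{74}$ ($W = 63 \left(- \frac{1}{74}\right) = - \frac{63}{74} \approx -0.85135$)
$82 Y{\left(9 \right)} W = 82 \frac{-6 + 9}{4 + 9} \left(- \frac{63}{74}\right) = 82 \cdot \frac{1}{13} \cdot 3 \left(- \frac{63}{74}\right) = 82 \cdot \frac{3}{13} \left(- \frac{63}{74}\right) = \frac{246}{13} \left(- \frac{63}{74}\right) = - \frac{7749}{481}$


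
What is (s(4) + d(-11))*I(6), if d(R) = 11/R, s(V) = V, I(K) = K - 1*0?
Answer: 18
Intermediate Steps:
I(K) = K (I(K) = K + 0 = K)
(s(4) + d(-11))*I(6) = (4 + 11/(-11))*6 = (4 + 11*(-1/11))*6 = (4 - 1)*6 = 3*6 = 18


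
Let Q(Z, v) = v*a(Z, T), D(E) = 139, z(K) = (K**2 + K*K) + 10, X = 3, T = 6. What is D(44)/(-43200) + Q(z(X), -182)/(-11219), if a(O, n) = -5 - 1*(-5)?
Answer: -139/43200 ≈ -0.0032176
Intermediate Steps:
a(O, n) = 0 (a(O, n) = -5 + 5 = 0)
z(K) = 10 + 2*K**2 (z(K) = (K**2 + K**2) + 10 = 2*K**2 + 10 = 10 + 2*K**2)
Q(Z, v) = 0 (Q(Z, v) = v*0 = 0)
D(44)/(-43200) + Q(z(X), -182)/(-11219) = 139/(-43200) + 0/(-11219) = 139*(-1/43200) + 0*(-1/11219) = -139/43200 + 0 = -139/43200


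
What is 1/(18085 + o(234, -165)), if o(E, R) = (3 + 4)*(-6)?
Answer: 1/18043 ≈ 5.5423e-5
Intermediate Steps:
o(E, R) = -42 (o(E, R) = 7*(-6) = -42)
1/(18085 + o(234, -165)) = 1/(18085 - 42) = 1/18043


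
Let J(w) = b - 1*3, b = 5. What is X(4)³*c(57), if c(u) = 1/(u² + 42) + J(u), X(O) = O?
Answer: 421312/3291 ≈ 128.02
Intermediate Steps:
J(w) = 2 (J(w) = 5 - 1*3 = 5 - 3 = 2)
c(u) = 2 + 1/(42 + u²) (c(u) = 1/(u² + 42) + 2 = 1/(42 + u²) + 2 = 2 + 1/(42 + u²))
X(4)³*c(57) = 4³*((85 + 2*57²)/(42 + 57²)) = 64*((85 + 2*3249)/(42 + 3249)) = 64*((85 + 6498)/3291) = 64*((1/3291)*6583) = 64*(6583/3291) = 421312/3291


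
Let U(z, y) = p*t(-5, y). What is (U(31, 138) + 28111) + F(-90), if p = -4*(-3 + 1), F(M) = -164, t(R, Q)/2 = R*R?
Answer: 28347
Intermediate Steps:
t(R, Q) = 2*R² (t(R, Q) = 2*(R*R) = 2*R²)
p = 8 (p = -4*(-2) = 8)
U(z, y) = 400 (U(z, y) = 8*(2*(-5)²) = 8*(2*25) = 8*50 = 400)
(U(31, 138) + 28111) + F(-90) = (400 + 28111) - 164 = 28511 - 164 = 28347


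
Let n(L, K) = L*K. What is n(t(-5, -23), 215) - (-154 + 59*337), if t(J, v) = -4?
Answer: -20589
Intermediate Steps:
n(L, K) = K*L
n(t(-5, -23), 215) - (-154 + 59*337) = 215*(-4) - (-154 + 59*337) = -860 - (-154 + 19883) = -860 - 1*19729 = -860 - 19729 = -20589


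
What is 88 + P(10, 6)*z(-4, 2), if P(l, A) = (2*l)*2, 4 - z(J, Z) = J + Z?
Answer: 328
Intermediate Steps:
z(J, Z) = 4 - J - Z (z(J, Z) = 4 - (J + Z) = 4 + (-J - Z) = 4 - J - Z)
P(l, A) = 4*l
88 + P(10, 6)*z(-4, 2) = 88 + (4*10)*(4 - 1*(-4) - 1*2) = 88 + 40*(4 + 4 - 2) = 88 + 40*6 = 88 + 240 = 328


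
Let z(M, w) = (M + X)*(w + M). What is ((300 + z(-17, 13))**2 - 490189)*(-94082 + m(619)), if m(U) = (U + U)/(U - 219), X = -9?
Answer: 6152252360913/200 ≈ 3.0761e+10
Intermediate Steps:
z(M, w) = (-9 + M)*(M + w) (z(M, w) = (M - 9)*(w + M) = (-9 + M)*(M + w))
m(U) = 2*U/(-219 + U) (m(U) = (2*U)/(-219 + U) = 2*U/(-219 + U))
((300 + z(-17, 13))**2 - 490189)*(-94082 + m(619)) = ((300 + ((-17)**2 - 9*(-17) - 9*13 - 17*13))**2 - 490189)*(-94082 + 2*619/(-219 + 619)) = ((300 + (289 + 153 - 117 - 221))**2 - 490189)*(-94082 + 2*619/400) = ((300 + 104)**2 - 490189)*(-94082 + 2*619*(1/400)) = (404**2 - 490189)*(-94082 + 619/200) = (163216 - 490189)*(-18815781/200) = -326973*(-18815781/200) = 6152252360913/200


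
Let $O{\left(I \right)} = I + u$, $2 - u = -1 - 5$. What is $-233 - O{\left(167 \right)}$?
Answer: $-408$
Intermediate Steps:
$u = 8$ ($u = 2 - \left(-1 - 5\right) = 2 - -6 = 2 + 6 = 8$)
$O{\left(I \right)} = 8 + I$ ($O{\left(I \right)} = I + 8 = 8 + I$)
$-233 - O{\left(167 \right)} = -233 - \left(8 + 167\right) = -233 - 175 = -408$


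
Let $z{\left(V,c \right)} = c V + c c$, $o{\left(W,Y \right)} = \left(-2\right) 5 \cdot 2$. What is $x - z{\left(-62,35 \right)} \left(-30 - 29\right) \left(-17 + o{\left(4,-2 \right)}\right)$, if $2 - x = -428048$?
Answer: $2490985$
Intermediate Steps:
$o{\left(W,Y \right)} = -20$ ($o{\left(W,Y \right)} = \left(-10\right) 2 = -20$)
$x = 428050$ ($x = 2 - -428048 = 2 + 428048 = 428050$)
$z{\left(V,c \right)} = c^{2} + V c$ ($z{\left(V,c \right)} = V c + c^{2} = c^{2} + V c$)
$x - z{\left(-62,35 \right)} \left(-30 - 29\right) \left(-17 + o{\left(4,-2 \right)}\right) = 428050 - 35 \left(-62 + 35\right) \left(-30 - 29\right) \left(-17 - 20\right) = 428050 - 35 \left(-27\right) \left(\left(-59\right) \left(-37\right)\right) = 428050 - \left(-945\right) 2183 = 428050 - -2062935 = 428050 + 2062935 = 2490985$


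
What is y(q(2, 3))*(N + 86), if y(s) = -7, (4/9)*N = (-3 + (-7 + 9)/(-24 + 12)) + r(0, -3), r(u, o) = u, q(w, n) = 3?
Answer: -4417/8 ≈ -552.13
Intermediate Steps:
N = -57/8 (N = 9*((-3 + (-7 + 9)/(-24 + 12)) + 0)/4 = 9*((-3 + 2/(-12)) + 0)/4 = 9*((-3 + 2*(-1/12)) + 0)/4 = 9*((-3 - 1/6) + 0)/4 = 9*(-19/6 + 0)/4 = (9/4)*(-19/6) = -57/8 ≈ -7.1250)
y(q(2, 3))*(N + 86) = -7*(-57/8 + 86) = -7*631/8 = -4417/8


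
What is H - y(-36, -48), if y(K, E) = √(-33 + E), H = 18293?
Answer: 18293 - 9*I ≈ 18293.0 - 9.0*I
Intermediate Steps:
H - y(-36, -48) = 18293 - √(-33 - 48) = 18293 - √(-81) = 18293 - 9*I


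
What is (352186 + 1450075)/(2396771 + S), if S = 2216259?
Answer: 1802261/4613030 ≈ 0.39069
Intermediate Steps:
(352186 + 1450075)/(2396771 + S) = (352186 + 1450075)/(2396771 + 2216259) = 1802261/4613030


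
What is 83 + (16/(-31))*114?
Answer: 749/31 ≈ 24.161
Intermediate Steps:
83 + (16/(-31))*114 = 83 + (16*(-1/31))*114 = 83 - 16/31*114 = 83 - 1824/31 = 749/31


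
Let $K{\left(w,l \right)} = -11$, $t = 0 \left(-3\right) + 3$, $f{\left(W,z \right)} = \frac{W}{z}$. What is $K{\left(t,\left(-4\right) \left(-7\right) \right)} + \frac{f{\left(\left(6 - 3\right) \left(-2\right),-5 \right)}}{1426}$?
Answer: $- \frac{39212}{3565} \approx -10.999$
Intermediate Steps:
$t = 3$ ($t = 0 + 3 = 3$)
$K{\left(t,\left(-4\right) \left(-7\right) \right)} + \frac{f{\left(\left(6 - 3\right) \left(-2\right),-5 \right)}}{1426} = -11 + \frac{\left(6 - 3\right) \left(-2\right) \frac{1}{-5}}{1426} = -11 + \frac{3 \left(-2\right) \left(- \frac{1}{5}\right)}{1426} = -11 + \frac{\left(-6\right) \left(- \frac{1}{5}\right)}{1426} = -11 + \frac{1}{1426} \cdot \frac{6}{5} = -11 + \frac{3}{3565} = - \frac{39212}{3565}$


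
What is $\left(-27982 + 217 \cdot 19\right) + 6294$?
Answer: $-17565$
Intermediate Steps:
$\left(-27982 + 217 \cdot 19\right) + 6294 = \left(-27982 + 4123\right) + 6294 = -23859 + 6294 = -17565$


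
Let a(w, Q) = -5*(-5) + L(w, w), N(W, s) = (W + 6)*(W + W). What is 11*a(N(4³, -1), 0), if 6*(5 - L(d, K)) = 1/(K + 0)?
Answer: 17740789/53760 ≈ 330.00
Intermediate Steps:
L(d, K) = 5 - 1/(6*K) (L(d, K) = 5 - 1/(6*(K + 0)) = 5 - 1/(6*K))
N(W, s) = 2*W*(6 + W) (N(W, s) = (6 + W)*(2*W) = 2*W*(6 + W))
a(w, Q) = 30 - 1/(6*w) (a(w, Q) = -5*(-5) + (5 - 1/(6*w)) = 25 + (5 - 1/(6*w)) = 30 - 1/(6*w))
11*a(N(4³, -1), 0) = 11*(30 - 1/(128*(6 + 4³))/6) = 11*(30 - 1/(128*(6 + 64))/6) = 11*(30 - 1/(6*(2*64*70))) = 11*(30 - ⅙/8960) = 11*(30 - ⅙*1/8960) = 11*(30 - 1/53760) = 11*(1612799/53760) = 17740789/53760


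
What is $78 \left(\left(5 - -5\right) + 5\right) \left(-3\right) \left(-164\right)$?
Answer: $575640$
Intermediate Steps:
$78 \left(\left(5 - -5\right) + 5\right) \left(-3\right) \left(-164\right) = 78 \left(\left(5 + 5\right) + 5\right) \left(-3\right) \left(-164\right) = 78 \left(10 + 5\right) \left(-3\right) \left(-164\right) = 78 \cdot 15 \left(-3\right) \left(-164\right) = 78 \left(-45\right) \left(-164\right) = \left(-3510\right) \left(-164\right) = 575640$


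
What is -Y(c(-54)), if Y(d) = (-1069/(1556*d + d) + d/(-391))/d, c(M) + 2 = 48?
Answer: 161417/56008404 ≈ 0.0028820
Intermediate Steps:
c(M) = 46 (c(M) = -2 + 48 = 46)
Y(d) = (-1069/(1557*d) - d/391)/d (Y(d) = (-1069*1/(1557*d) + d*(-1/391))/d = (-1069/(1557*d) - d/391)/d)
-Y(c(-54)) = -(-1/391 - 1069/1557/46**2) = -(-1/391 - 1069/1557*1/2116) = -(-1/391 - 1069/3294612) = -1*(-161417/56008404) = 161417/56008404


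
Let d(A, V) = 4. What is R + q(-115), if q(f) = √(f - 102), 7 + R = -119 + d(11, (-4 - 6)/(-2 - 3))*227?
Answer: 782 + I*√217 ≈ 782.0 + 14.731*I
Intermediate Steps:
R = 782 (R = -7 + (-119 + 4*227) = -7 + (-119 + 908) = -7 + 789 = 782)
q(f) = √(-102 + f)
R + q(-115) = 782 + √(-102 - 115) = 782 + √(-217) = 782 + I*√217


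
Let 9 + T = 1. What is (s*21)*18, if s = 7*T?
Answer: -21168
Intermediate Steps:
T = -8 (T = -9 + 1 = -8)
s = -56 (s = 7*(-8) = -56)
(s*21)*18 = -56*21*18 = -1176*18 = -21168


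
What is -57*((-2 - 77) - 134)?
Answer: 12141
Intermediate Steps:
-57*((-2 - 77) - 134) = -57*(-79 - 134) = -57*(-213) = 12141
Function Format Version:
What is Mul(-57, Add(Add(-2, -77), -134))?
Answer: 12141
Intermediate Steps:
Mul(-57, Add(Add(-2, -77), -134)) = Mul(-57, Add(-79, -134)) = Mul(-57, -213) = 12141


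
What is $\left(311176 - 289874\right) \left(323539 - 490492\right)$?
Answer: $-3556432806$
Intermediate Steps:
$\left(311176 - 289874\right) \left(323539 - 490492\right) = 21302 \left(-166953\right) = -3556432806$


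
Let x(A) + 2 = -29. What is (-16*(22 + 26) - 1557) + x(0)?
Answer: -2356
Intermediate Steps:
x(A) = -31 (x(A) = -2 - 29 = -31)
(-16*(22 + 26) - 1557) + x(0) = (-16*(22 + 26) - 1557) - 31 = (-16*48 - 1557) - 31 = (-768 - 1557) - 31 = -2325 - 31 = -2356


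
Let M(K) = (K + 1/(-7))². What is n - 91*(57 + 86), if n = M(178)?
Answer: 912388/49 ≈ 18620.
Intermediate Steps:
M(K) = (-⅐ + K)² (M(K) = (K - ⅐)² = (-⅐ + K)²)
n = 1550025/49 (n = (-1 + 7*178)²/49 = (-1 + 1246)²/49 = (1/49)*1245² = (1/49)*1550025 = 1550025/49 ≈ 31633.)
n - 91*(57 + 86) = 1550025/49 - 91*(57 + 86) = 1550025/49 - 91*143 = 1550025/49 - 1*13013 = 1550025/49 - 13013 = 912388/49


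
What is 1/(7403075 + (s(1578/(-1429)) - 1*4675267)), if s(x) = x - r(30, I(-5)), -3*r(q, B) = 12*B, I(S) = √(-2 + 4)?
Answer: 2785146760583/7597342539109272802 - 2042041*√2/3798671269554636401 ≈ 3.6659e-7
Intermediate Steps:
I(S) = √2
r(q, B) = -4*B
s(x) = x + 4*√2 (s(x) = x - (-4)*√2 = x + 4*√2)
1/(7403075 + (s(1578/(-1429)) - 1*4675267)) = 1/(7403075 + ((1578/(-1429) + 4*√2) - 1*4675267)) = 1/(7403075 + ((1578*(-1/1429) + 4*√2) - 4675267)) = 1/(7403075 + ((-1578/1429 + 4*√2) - 4675267)) = 1/(7403075 + (-6680958121/1429 + 4*√2)) = 1/(3898036054/1429 + 4*√2)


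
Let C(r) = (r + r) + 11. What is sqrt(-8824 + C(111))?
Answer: 11*I*sqrt(71) ≈ 92.688*I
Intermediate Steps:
C(r) = 11 + 2*r (C(r) = 2*r + 11 = 11 + 2*r)
sqrt(-8824 + C(111)) = sqrt(-8824 + (11 + 2*111)) = sqrt(-8824 + (11 + 222)) = sqrt(-8824 + 233) = sqrt(-8591) = 11*I*sqrt(71)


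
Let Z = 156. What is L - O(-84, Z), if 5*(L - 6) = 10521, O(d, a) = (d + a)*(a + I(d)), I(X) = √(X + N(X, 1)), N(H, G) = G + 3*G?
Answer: -45609/5 - 288*I*√5 ≈ -9121.8 - 643.99*I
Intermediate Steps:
N(H, G) = 4*G
I(X) = √(4 + X) (I(X) = √(X + 4*1) = √(X + 4) = √(4 + X))
O(d, a) = (a + d)*(a + √(4 + d)) (O(d, a) = (d + a)*(a + √(4 + d)) = (a + d)*(a + √(4 + d)))
L = 10551/5 (L = 6 + (⅕)*10521 = 6 + 10521/5 = 10551/5 ≈ 2110.2)
L - O(-84, Z) = 10551/5 - (156² + 156*(-84) + 156*√(4 - 84) - 84*√(4 - 84)) = 10551/5 - (24336 - 13104 + 156*√(-80) - 336*I*√5) = 10551/5 - (24336 - 13104 + 156*(4*I*√5) - 336*I*√5) = 10551/5 - (24336 - 13104 + 624*I*√5 - 336*I*√5) = 10551/5 - (11232 + 288*I*√5) = 10551/5 + (-11232 - 288*I*√5) = -45609/5 - 288*I*√5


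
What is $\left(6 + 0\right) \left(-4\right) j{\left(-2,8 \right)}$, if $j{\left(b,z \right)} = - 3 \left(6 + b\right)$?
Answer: $288$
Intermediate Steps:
$j{\left(b,z \right)} = -18 - 3 b$
$\left(6 + 0\right) \left(-4\right) j{\left(-2,8 \right)} = \left(6 + 0\right) \left(-4\right) \left(-18 - -6\right) = 6 \left(-4\right) \left(-18 + 6\right) = \left(-24\right) \left(-12\right) = 288$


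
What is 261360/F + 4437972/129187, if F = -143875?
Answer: 120949781436/3717355925 ≈ 32.536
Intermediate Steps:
261360/F + 4437972/129187 = 261360/(-143875) + 4437972/129187 = 261360*(-1/143875) + 4437972*(1/129187) = -52272/28775 + 4437972/129187 = 120949781436/3717355925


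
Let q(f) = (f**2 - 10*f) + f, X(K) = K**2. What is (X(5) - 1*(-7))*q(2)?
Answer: -448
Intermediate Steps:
q(f) = f**2 - 9*f
(X(5) - 1*(-7))*q(2) = (5**2 - 1*(-7))*(2*(-9 + 2)) = (25 + 7)*(2*(-7)) = 32*(-14) = -448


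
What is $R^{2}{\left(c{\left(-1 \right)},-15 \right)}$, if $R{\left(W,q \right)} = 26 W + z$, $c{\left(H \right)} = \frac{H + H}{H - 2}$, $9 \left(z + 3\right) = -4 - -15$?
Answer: $\frac{19600}{81} \approx 241.98$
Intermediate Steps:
$z = - \frac{16}{9}$ ($z = -3 + \frac{-4 - -15}{9} = -3 + \frac{-4 + 15}{9} = -3 + \frac{1}{9} \cdot 11 = -3 + \frac{11}{9} = - \frac{16}{9} \approx -1.7778$)
$c{\left(H \right)} = \frac{2 H}{-2 + H}$
$R{\left(W,q \right)} = - \frac{16}{9} + 26 W$ ($R{\left(W,q \right)} = 26 W - \frac{16}{9} = - \frac{16}{9} + 26 W$)
$R^{2}{\left(c{\left(-1 \right)},-15 \right)} = \left(- \frac{16}{9} + 26 \cdot 2 \left(-1\right) \frac{1}{-2 - 1}\right)^{2} = \left(- \frac{16}{9} + 26 \cdot 2 \left(-1\right) \frac{1}{-3}\right)^{2} = \left(- \frac{16}{9} + 26 \cdot 2 \left(-1\right) \left(- \frac{1}{3}\right)\right)^{2} = \left(- \frac{16}{9} + 26 \cdot \frac{2}{3}\right)^{2} = \left(- \frac{16}{9} + \frac{52}{3}\right)^{2} = \left(\frac{140}{9}\right)^{2} = \frac{19600}{81}$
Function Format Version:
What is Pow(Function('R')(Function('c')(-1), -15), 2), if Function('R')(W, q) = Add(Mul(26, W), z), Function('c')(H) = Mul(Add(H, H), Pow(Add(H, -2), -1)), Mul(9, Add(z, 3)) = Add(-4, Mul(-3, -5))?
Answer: Rational(19600, 81) ≈ 241.98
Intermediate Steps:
z = Rational(-16, 9) (z = Add(-3, Mul(Rational(1, 9), Add(-4, Mul(-3, -5)))) = Add(-3, Mul(Rational(1, 9), Add(-4, 15))) = Add(-3, Mul(Rational(1, 9), 11)) = Add(-3, Rational(11, 9)) = Rational(-16, 9) ≈ -1.7778)
Function('c')(H) = Mul(2, H, Pow(Add(-2, H), -1)) (Function('c')(H) = Mul(Mul(2, H), Pow(Add(-2, H), -1)) = Mul(2, H, Pow(Add(-2, H), -1)))
Function('R')(W, q) = Add(Rational(-16, 9), Mul(26, W)) (Function('R')(W, q) = Add(Mul(26, W), Rational(-16, 9)) = Add(Rational(-16, 9), Mul(26, W)))
Pow(Function('R')(Function('c')(-1), -15), 2) = Pow(Add(Rational(-16, 9), Mul(26, Mul(2, -1, Pow(Add(-2, -1), -1)))), 2) = Pow(Add(Rational(-16, 9), Mul(26, Mul(2, -1, Pow(-3, -1)))), 2) = Pow(Add(Rational(-16, 9), Mul(26, Mul(2, -1, Rational(-1, 3)))), 2) = Pow(Add(Rational(-16, 9), Mul(26, Rational(2, 3))), 2) = Pow(Add(Rational(-16, 9), Rational(52, 3)), 2) = Pow(Rational(140, 9), 2) = Rational(19600, 81)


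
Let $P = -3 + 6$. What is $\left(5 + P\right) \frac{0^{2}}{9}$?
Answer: $0$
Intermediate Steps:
$P = 3$
$\left(5 + P\right) \frac{0^{2}}{9} = \left(5 + 3\right) \frac{0^{2}}{9} = 8 \cdot 0 \cdot \frac{1}{9} = 8 \cdot 0 = 0$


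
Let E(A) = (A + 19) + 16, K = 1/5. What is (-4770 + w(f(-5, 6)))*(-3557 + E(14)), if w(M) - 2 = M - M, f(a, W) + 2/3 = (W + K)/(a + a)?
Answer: 16726144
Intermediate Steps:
K = ⅕ ≈ 0.20000
f(a, W) = -⅔ + (⅕ + W)/(2*a) (f(a, W) = -⅔ + (W + ⅕)/(a + a) = -⅔ + (⅕ + W)/((2*a)) = -⅔ + (⅕ + W)*(1/(2*a)) = -⅔ + (⅕ + W)/(2*a))
w(M) = 2 (w(M) = 2 + (M - M) = 2 + 0 = 2)
E(A) = 35 + A (E(A) = (19 + A) + 16 = 35 + A)
(-4770 + w(f(-5, 6)))*(-3557 + E(14)) = (-4770 + 2)*(-3557 + (35 + 14)) = -4768*(-3557 + 49) = -4768*(-3508) = 16726144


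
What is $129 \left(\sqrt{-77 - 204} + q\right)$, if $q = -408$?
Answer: $-52632 + 129 i \sqrt{281} \approx -52632.0 + 2162.4 i$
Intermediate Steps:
$129 \left(\sqrt{-77 - 204} + q\right) = 129 \left(\sqrt{-77 - 204} - 408\right) = 129 \left(\sqrt{-281} - 408\right) = 129 \left(i \sqrt{281} - 408\right) = 129 \left(-408 + i \sqrt{281}\right) = -52632 + 129 i \sqrt{281}$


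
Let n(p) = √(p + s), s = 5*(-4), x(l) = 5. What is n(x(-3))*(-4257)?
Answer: -4257*I*√15 ≈ -16487.0*I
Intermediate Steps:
s = -20
n(p) = √(-20 + p) (n(p) = √(p - 20) = √(-20 + p))
n(x(-3))*(-4257) = √(-20 + 5)*(-4257) = √(-15)*(-4257) = (I*√15)*(-4257) = -4257*I*√15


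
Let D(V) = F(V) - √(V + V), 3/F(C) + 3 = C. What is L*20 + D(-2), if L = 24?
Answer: 2397/5 - 2*I ≈ 479.4 - 2.0*I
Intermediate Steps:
F(C) = 3/(-3 + C)
D(V) = 3/(-3 + V) - √2*√V (D(V) = 3/(-3 + V) - √(V + V) = 3/(-3 + V) - √(2*V) = 3/(-3 + V) - √2*√V)
L*20 + D(-2) = 24*20 + (3 + √2*√(-2)*(3 - 1*(-2)))/(-3 - 2) = 480 + (3 + √2*(I*√2)*(3 + 2))/(-5) = 480 - (3 + √2*(I*√2)*5)/5 = 480 - (3 + 10*I)/5 = 480 + (-⅗ - 2*I) = 2397/5 - 2*I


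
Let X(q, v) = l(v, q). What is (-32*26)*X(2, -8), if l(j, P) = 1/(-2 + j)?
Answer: 416/5 ≈ 83.200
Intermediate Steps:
X(q, v) = 1/(-2 + v)
(-32*26)*X(2, -8) = (-32*26)/(-2 - 8) = -832/(-10) = -832*(-1/10) = 416/5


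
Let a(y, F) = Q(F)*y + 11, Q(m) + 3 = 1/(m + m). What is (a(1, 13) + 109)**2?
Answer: 9259849/676 ≈ 13698.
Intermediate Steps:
Q(m) = -3 + 1/(2*m) (Q(m) = -3 + 1/(m + m) = -3 + 1/(2*m))
a(y, F) = 11 + y*(-3 + 1/(2*F)) (a(y, F) = (-3 + 1/(2*F))*y + 11 = y*(-3 + 1/(2*F)) + 11 = 11 + y*(-3 + 1/(2*F)))
(a(1, 13) + 109)**2 = ((11 - 3*1 + (1/2)*1/13) + 109)**2 = ((11 - 3 + (1/2)*1*(1/13)) + 109)**2 = ((11 - 3 + 1/26) + 109)**2 = (209/26 + 109)**2 = (3043/26)**2 = 9259849/676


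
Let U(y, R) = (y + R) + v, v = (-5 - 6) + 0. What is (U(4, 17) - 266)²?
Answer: 65536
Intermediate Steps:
v = -11 (v = -11 + 0 = -11)
U(y, R) = -11 + R + y (U(y, R) = (y + R) - 11 = (R + y) - 11 = -11 + R + y)
(U(4, 17) - 266)² = ((-11 + 17 + 4) - 266)² = (10 - 266)² = (-256)² = 65536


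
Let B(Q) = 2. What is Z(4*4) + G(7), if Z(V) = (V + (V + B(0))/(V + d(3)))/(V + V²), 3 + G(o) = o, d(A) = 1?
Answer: 9393/2312 ≈ 4.0627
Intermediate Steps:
G(o) = -3 + o
Z(V) = (V + (2 + V)/(1 + V))/(V + V²) (Z(V) = (V + (V + 2)/(V + 1))/(V + V²) = (V + (2 + V)/(1 + V))/(V + V²))
Z(4*4) + G(7) = (2 + (4*4)² + 2*(4*4))/(((4*4))*(1 + (4*4)² + 2*(4*4))) + (-3 + 7) = (2 + 16² + 2*16)/(16*(1 + 16² + 2*16)) + 4 = (2 + 256 + 32)/(16*(1 + 256 + 32)) + 4 = (1/16)*290/289 + 4 = (1/16)*(1/289)*290 + 4 = 145/2312 + 4 = 9393/2312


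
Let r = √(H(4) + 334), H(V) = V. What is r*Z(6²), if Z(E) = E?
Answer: 468*√2 ≈ 661.85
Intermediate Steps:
r = 13*√2 (r = √(4 + 334) = √338 = 13*√2 ≈ 18.385)
r*Z(6²) = (13*√2)*6² = (13*√2)*36 = 468*√2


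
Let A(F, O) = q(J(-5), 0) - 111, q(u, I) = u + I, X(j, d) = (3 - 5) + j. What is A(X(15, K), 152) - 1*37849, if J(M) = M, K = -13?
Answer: -37965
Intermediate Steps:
X(j, d) = -2 + j
q(u, I) = I + u
A(F, O) = -116 (A(F, O) = (0 - 5) - 111 = -5 - 111 = -116)
A(X(15, K), 152) - 1*37849 = -116 - 1*37849 = -116 - 37849 = -37965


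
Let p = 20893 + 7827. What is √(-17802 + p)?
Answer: √10918 ≈ 104.49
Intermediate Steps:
p = 28720
√(-17802 + p) = √(-17802 + 28720) = √10918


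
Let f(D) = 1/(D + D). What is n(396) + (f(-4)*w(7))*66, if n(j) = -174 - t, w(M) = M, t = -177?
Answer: -219/4 ≈ -54.750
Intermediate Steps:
f(D) = 1/(2*D)
n(j) = 3 (n(j) = -174 - 1*(-177) = -174 + 177 = 3)
n(396) + (f(-4)*w(7))*66 = 3 + (((½)/(-4))*7)*66 = 3 + (((½)*(-¼))*7)*66 = 3 - ⅛*7*66 = 3 - 7/8*66 = 3 - 231/4 = -219/4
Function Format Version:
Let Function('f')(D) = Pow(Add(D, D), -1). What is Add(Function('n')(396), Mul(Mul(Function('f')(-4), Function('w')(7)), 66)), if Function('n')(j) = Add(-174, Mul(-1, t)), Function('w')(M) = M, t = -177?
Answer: Rational(-219, 4) ≈ -54.750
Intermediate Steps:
Function('f')(D) = Mul(Rational(1, 2), Pow(D, -1)) (Function('f')(D) = Pow(Mul(2, D), -1) = Mul(Rational(1, 2), Pow(D, -1)))
Function('n')(j) = 3 (Function('n')(j) = Add(-174, Mul(-1, -177)) = Add(-174, 177) = 3)
Add(Function('n')(396), Mul(Mul(Function('f')(-4), Function('w')(7)), 66)) = Add(3, Mul(Mul(Mul(Rational(1, 2), Pow(-4, -1)), 7), 66)) = Add(3, Mul(Mul(Mul(Rational(1, 2), Rational(-1, 4)), 7), 66)) = Add(3, Mul(Mul(Rational(-1, 8), 7), 66)) = Add(3, Mul(Rational(-7, 8), 66)) = Add(3, Rational(-231, 4)) = Rational(-219, 4)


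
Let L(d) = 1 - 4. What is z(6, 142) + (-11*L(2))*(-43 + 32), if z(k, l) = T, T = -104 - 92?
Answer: -559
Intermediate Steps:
L(d) = -3
T = -196
z(k, l) = -196
z(6, 142) + (-11*L(2))*(-43 + 32) = -196 + (-11*(-3))*(-43 + 32) = -196 + 33*(-11) = -196 - 363 = -559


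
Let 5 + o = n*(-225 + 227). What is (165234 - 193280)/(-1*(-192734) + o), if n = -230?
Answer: -28046/192269 ≈ -0.14587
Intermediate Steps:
o = -465 (o = -5 - 230*(-225 + 227) = -5 - 230*2 = -5 - 460 = -465)
(165234 - 193280)/(-1*(-192734) + o) = (165234 - 193280)/(-1*(-192734) - 465) = -28046/(192734 - 465) = -28046/192269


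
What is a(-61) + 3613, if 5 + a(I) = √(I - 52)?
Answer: 3608 + I*√113 ≈ 3608.0 + 10.63*I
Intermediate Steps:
a(I) = -5 + √(-52 + I) (a(I) = -5 + √(I - 52) = -5 + √(-52 + I))
a(-61) + 3613 = (-5 + √(-52 - 61)) + 3613 = (-5 + √(-113)) + 3613 = (-5 + I*√113) + 3613 = 3608 + I*√113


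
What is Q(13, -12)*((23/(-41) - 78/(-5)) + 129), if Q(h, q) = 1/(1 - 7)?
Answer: -14764/615 ≈ -24.007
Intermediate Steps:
Q(h, q) = -1/6 (Q(h, q) = 1/(-6) = -1/6)
Q(13, -12)*((23/(-41) - 78/(-5)) + 129) = -((23/(-41) - 78/(-5)) + 129)/6 = -((23*(-1/41) - 78*(-1/5)) + 129)/6 = -((-23/41 + 78/5) + 129)/6 = -(3083/205 + 129)/6 = -1/6*29528/205 = -14764/615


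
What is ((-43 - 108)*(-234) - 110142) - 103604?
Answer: -178412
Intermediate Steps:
((-43 - 108)*(-234) - 110142) - 103604 = (-151*(-234) - 110142) - 103604 = (35334 - 110142) - 103604 = -74808 - 103604 = -178412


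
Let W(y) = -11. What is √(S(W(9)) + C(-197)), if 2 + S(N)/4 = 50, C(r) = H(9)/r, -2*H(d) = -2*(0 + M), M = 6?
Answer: 3*√827794/197 ≈ 13.855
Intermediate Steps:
H(d) = 6 (H(d) = -(-1)*(0 + 6) = -(-1)*6 = -½*(-12) = 6)
C(r) = 6/r
S(N) = 192 (S(N) = -8 + 4*50 = -8 + 200 = 192)
√(S(W(9)) + C(-197)) = √(192 + 6/(-197)) = √(192 + 6*(-1/197)) = √(192 - 6/197) = √(37818/197) = 3*√827794/197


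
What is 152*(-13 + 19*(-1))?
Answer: -4864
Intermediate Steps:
152*(-13 + 19*(-1)) = 152*(-13 - 19) = 152*(-32) = -4864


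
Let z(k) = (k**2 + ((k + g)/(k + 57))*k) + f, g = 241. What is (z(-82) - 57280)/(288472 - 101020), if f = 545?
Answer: -1237237/4686300 ≈ -0.26401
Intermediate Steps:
z(k) = 545 + k**2 + k*(241 + k)/(57 + k) (z(k) = (k**2 + ((k + 241)/(k + 57))*k) + 545 = (k**2 + ((241 + k)/(57 + k))*k) + 545 = (k**2 + k*(241 + k)/(57 + k)) + 545 = 545 + k**2 + k*(241 + k)/(57 + k))
(z(-82) - 57280)/(288472 - 101020) = ((31065 + (-82)**3 + 58*(-82)**2 + 786*(-82))/(57 - 82) - 57280)/(288472 - 101020) = ((31065 - 551368 + 58*6724 - 64452)/(-25) - 57280)/187452 = (-(31065 - 551368 + 389992 - 64452)/25 - 57280)*(1/187452) = (-1/25*(-194763) - 57280)*(1/187452) = (194763/25 - 57280)*(1/187452) = -1237237/25*1/187452 = -1237237/4686300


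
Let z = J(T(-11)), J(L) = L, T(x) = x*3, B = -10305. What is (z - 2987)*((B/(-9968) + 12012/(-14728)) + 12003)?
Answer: -23757920847405/655396 ≈ -3.6250e+7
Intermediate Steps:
T(x) = 3*x
z = -33 (z = 3*(-11) = -33)
(z - 2987)*((B/(-9968) + 12012/(-14728)) + 12003) = (-33 - 2987)*((-10305/(-9968) + 12012/(-14728)) + 12003) = -3020*((-10305*(-1/9968) + 12012*(-1/14728)) + 12003) = -3020*((10305/9968 - 429/526) + 12003) = -3020*(572079/2621584 + 12003) = -3020*31467444831/2621584 = -23757920847405/655396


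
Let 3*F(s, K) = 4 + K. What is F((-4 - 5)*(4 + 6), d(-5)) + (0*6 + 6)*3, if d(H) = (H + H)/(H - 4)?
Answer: 532/27 ≈ 19.704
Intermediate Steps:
d(H) = 2*H/(-4 + H) (d(H) = (2*H)/(-4 + H) = 2*H/(-4 + H))
F(s, K) = 4/3 + K/3 (F(s, K) = (4 + K)/3 = 4/3 + K/3)
F((-4 - 5)*(4 + 6), d(-5)) + (0*6 + 6)*3 = (4/3 + (2*(-5)/(-4 - 5))/3) + (0*6 + 6)*3 = (4/3 + (2*(-5)/(-9))/3) + (0 + 6)*3 = (4/3 + (2*(-5)*(-⅑))/3) + 6*3 = (4/3 + (⅓)*(10/9)) + 18 = (4/3 + 10/27) + 18 = 46/27 + 18 = 532/27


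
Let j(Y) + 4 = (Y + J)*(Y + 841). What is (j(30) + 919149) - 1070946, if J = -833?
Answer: -851214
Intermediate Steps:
j(Y) = -4 + (-833 + Y)*(841 + Y) (j(Y) = -4 + (Y - 833)*(Y + 841) = -4 + (-833 + Y)*(841 + Y))
(j(30) + 919149) - 1070946 = ((-700557 + 30**2 + 8*30) + 919149) - 1070946 = ((-700557 + 900 + 240) + 919149) - 1070946 = (-699417 + 919149) - 1070946 = 219732 - 1070946 = -851214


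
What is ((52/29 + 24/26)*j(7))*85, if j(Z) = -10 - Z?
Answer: -1479680/377 ≈ -3924.9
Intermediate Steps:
((52/29 + 24/26)*j(7))*85 = ((52/29 + 24/26)*(-10 - 1*7))*85 = ((52*(1/29) + 24*(1/26))*(-10 - 7))*85 = ((52/29 + 12/13)*(-17))*85 = ((1024/377)*(-17))*85 = -17408/377*85 = -1479680/377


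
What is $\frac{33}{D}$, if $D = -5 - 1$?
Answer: $- \frac{11}{2} \approx -5.5$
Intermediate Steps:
$D = -6$ ($D = -5 - 1 = -6$)
$\frac{33}{D} = \frac{33}{-6} = 33 \left(- \frac{1}{6}\right) = - \frac{11}{2}$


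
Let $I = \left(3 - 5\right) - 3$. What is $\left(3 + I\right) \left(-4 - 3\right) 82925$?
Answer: $1160950$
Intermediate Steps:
$I = -5$ ($I = -2 - 3 = -5$)
$\left(3 + I\right) \left(-4 - 3\right) 82925 = \left(3 - 5\right) \left(-4 - 3\right) 82925 = \left(-2\right) \left(-7\right) 82925 = 14 \cdot 82925 = 1160950$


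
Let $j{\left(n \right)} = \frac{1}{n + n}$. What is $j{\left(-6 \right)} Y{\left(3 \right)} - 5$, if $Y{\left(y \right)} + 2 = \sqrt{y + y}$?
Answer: $- \frac{29}{6} - \frac{\sqrt{6}}{12} \approx -5.0375$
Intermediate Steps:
$j{\left(n \right)} = \frac{1}{2 n}$
$Y{\left(y \right)} = -2 + \sqrt{2} \sqrt{y}$ ($Y{\left(y \right)} = -2 + \sqrt{y + y} = -2 + \sqrt{2 y} = -2 + \sqrt{2} \sqrt{y}$)
$j{\left(-6 \right)} Y{\left(3 \right)} - 5 = \frac{1}{2 \left(-6\right)} \left(-2 + \sqrt{2} \sqrt{3}\right) - 5 = \frac{1}{2} \left(- \frac{1}{6}\right) \left(-2 + \sqrt{6}\right) - 5 = - \frac{-2 + \sqrt{6}}{12} - 5 = \left(\frac{1}{6} - \frac{\sqrt{6}}{12}\right) - 5 = - \frac{29}{6} - \frac{\sqrt{6}}{12}$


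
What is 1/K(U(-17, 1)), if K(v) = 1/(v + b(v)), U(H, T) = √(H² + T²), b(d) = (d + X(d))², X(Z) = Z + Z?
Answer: 2610 + √290 ≈ 2627.0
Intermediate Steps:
X(Z) = 2*Z
b(d) = 9*d² (b(d) = (d + 2*d)² = (3*d)² = 9*d²)
K(v) = 1/(v + 9*v²)
1/K(U(-17, 1)) = 1/(1/((√((-17)² + 1²))*(1 + 9*√((-17)² + 1²)))) = 1/(1/((√(289 + 1))*(1 + 9*√(289 + 1)))) = 1/(1/((√290)*(1 + 9*√290))) = 1/((√290/290)/(1 + 9*√290)) = 1/(√290/(290*(1 + 9*√290))) = √290*(1 + 9*√290)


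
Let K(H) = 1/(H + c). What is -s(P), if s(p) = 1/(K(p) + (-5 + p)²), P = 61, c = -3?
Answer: -58/181889 ≈ -0.00031888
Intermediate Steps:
K(H) = 1/(-3 + H) (K(H) = 1/(H - 3) = 1/(-3 + H))
s(p) = 1/((-5 + p)² + 1/(-3 + p)) (s(p) = 1/(1/(-3 + p) + (-5 + p)²) = 1/((-5 + p)² + 1/(-3 + p)))
-s(P) = -(-3 + 61)/(1 + (-5 + 61)²*(-3 + 61)) = -58/(1 + 56²*58) = -58/(1 + 3136*58) = -58/(1 + 181888) = -58/181889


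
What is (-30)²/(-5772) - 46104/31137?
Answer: -8170433/4992299 ≈ -1.6366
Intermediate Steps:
(-30)²/(-5772) - 46104/31137 = 900*(-1/5772) - 46104*1/31137 = -75/481 - 15368/10379 = -8170433/4992299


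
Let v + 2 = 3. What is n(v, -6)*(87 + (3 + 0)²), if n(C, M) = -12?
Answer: -1152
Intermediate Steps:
v = 1 (v = -2 + 3 = 1)
n(v, -6)*(87 + (3 + 0)²) = -12*(87 + (3 + 0)²) = -12*(87 + 3²) = -12*(87 + 9) = -12*96 = -1152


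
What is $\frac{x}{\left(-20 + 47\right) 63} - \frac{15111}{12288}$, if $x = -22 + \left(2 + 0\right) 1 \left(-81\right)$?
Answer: $- \frac{9321601}{6967296} \approx -1.3379$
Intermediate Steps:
$x = -184$ ($x = -22 + 2 \cdot 1 \left(-81\right) = -22 + 2 \left(-81\right) = -22 - 162 = -184$)
$\frac{x}{\left(-20 + 47\right) 63} - \frac{15111}{12288} = - \frac{184}{\left(-20 + 47\right) 63} - \frac{15111}{12288} = - \frac{184}{27 \cdot 63} - \frac{5037}{4096} = - \frac{184}{1701} - \frac{5037}{4096} = - \frac{9321601}{6967296}$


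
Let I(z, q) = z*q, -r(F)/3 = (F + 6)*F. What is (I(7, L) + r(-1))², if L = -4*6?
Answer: 23409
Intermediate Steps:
r(F) = -3*F*(6 + F) (r(F) = -3*(F + 6)*F = -3*(6 + F)*F = -3*F*(6 + F))
L = -24
I(z, q) = q*z
(I(7, L) + r(-1))² = (-24*7 - 3*(-1)*(6 - 1))² = (-168 - 3*(-1)*5)² = (-168 + 15)² = (-153)² = 23409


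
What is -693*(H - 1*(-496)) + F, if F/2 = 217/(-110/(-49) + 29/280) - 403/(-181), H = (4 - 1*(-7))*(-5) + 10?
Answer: -260235336791/833143 ≈ -3.1235e+5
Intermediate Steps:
H = -45 (H = (4 + 7)*(-5) + 10 = 11*(-5) + 10 = -55 + 10 = -45)
F = 157675858/833143 (F = 2*(217/(-110/(-49) + 29/280) - 403/(-181)) = 2*(217/(-110*(-1/49) + 29*(1/280)) - 403*(-1/181)) = 2*(217/(110/49 + 29/280) + 403/181) = 2*(217/(4603/1960) + 403/181) = 2*(217*(1960/4603) + 403/181) = 2*(425320/4603 + 403/181) = 2*(78837929/833143) = 157675858/833143 ≈ 189.25)
-693*(H - 1*(-496)) + F = -693*(-45 - 1*(-496)) + 157675858/833143 = -693*(-45 + 496) + 157675858/833143 = -693*451 + 157675858/833143 = -312543 + 157675858/833143 = -260235336791/833143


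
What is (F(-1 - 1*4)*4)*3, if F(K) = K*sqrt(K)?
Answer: -60*I*sqrt(5) ≈ -134.16*I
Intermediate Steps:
F(K) = K**(3/2)
(F(-1 - 1*4)*4)*3 = ((-1 - 1*4)**(3/2)*4)*3 = ((-1 - 4)**(3/2)*4)*3 = ((-5)**(3/2)*4)*3 = (-5*I*sqrt(5)*4)*3 = -20*I*sqrt(5)*3 = -60*I*sqrt(5)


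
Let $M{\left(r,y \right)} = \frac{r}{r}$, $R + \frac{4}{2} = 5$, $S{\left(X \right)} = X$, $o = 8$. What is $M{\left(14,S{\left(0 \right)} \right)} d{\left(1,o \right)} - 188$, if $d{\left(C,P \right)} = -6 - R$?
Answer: $-197$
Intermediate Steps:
$R = 3$ ($R = -2 + 5 = 3$)
$M{\left(r,y \right)} = 1$
$d{\left(C,P \right)} = -9$ ($d{\left(C,P \right)} = -6 - 3 = -9$)
$M{\left(14,S{\left(0 \right)} \right)} d{\left(1,o \right)} - 188 = 1 \left(-9\right) - 188 = -9 - 188 = -197$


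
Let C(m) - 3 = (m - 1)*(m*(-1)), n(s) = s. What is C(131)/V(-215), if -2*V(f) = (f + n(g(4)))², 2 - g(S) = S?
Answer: 34054/47089 ≈ 0.72318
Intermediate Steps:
g(S) = 2 - S
V(f) = -(-2 + f)²/2 (V(f) = -(f + (2 - 1*4))²/2 = -(f + (2 - 4))²/2 = -(f - 2)²/2 = -(-2 + f)²/2)
C(m) = 3 - m*(-1 + m) (C(m) = 3 + (m - 1)*(m*(-1)) = 3 + (-1 + m)*(-m) = 3 - m*(-1 + m))
C(131)/V(-215) = (3 + 131 - 1*131²)/((-(-2 - 215)²/2)) = (3 + 131 - 1*17161)/((-½*(-217)²)) = (3 + 131 - 17161)/((-½*47089)) = -17027/(-47089/2) = -17027*(-2/47089) = 34054/47089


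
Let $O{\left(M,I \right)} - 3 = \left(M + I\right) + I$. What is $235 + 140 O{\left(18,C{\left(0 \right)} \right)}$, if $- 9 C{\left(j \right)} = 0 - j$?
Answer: $3175$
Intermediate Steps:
$C{\left(j \right)} = \frac{j}{9}$ ($C{\left(j \right)} = - \frac{0 - j}{9} = - \frac{\left(-1\right) j}{9} = \frac{j}{9}$)
$O{\left(M,I \right)} = 3 + M + 2 I$ ($O{\left(M,I \right)} = 3 + \left(\left(M + I\right) + I\right) = 3 + \left(\left(I + M\right) + I\right) = 3 + \left(M + 2 I\right) = 3 + M + 2 I$)
$235 + 140 O{\left(18,C{\left(0 \right)} \right)} = 235 + 140 \left(3 + 18 + 2 \cdot \frac{1}{9} \cdot 0\right) = 235 + 140 \left(3 + 18 + 2 \cdot 0\right) = 235 + 140 \left(3 + 18 + 0\right) = 235 + 140 \cdot 21 = 235 + 2940 = 3175$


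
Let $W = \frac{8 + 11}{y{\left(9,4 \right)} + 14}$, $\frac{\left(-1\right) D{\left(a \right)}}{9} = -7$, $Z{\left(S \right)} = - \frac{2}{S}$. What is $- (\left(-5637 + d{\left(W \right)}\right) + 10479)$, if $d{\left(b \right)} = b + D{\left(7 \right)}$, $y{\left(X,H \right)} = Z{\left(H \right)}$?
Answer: $- \frac{132473}{27} \approx -4906.4$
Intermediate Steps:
$D{\left(a \right)} = 63$ ($D{\left(a \right)} = \left(-9\right) \left(-7\right) = 63$)
$y{\left(X,H \right)} = - \frac{2}{H}$
$W = \frac{38}{27}$ ($W = \frac{8 + 11}{- \frac{2}{4} + 14} = \frac{19}{\left(-2\right) \frac{1}{4} + 14} = \frac{19}{- \frac{1}{2} + 14} = \frac{19}{\frac{27}{2}} = 19 \cdot \frac{2}{27} = \frac{38}{27} \approx 1.4074$)
$d{\left(b \right)} = 63 + b$ ($d{\left(b \right)} = b + 63 = 63 + b$)
$- (\left(-5637 + d{\left(W \right)}\right) + 10479) = - (\left(-5637 + \left(63 + \frac{38}{27}\right)\right) + 10479) = - (\left(-5637 + \frac{1739}{27}\right) + 10479) = - (- \frac{150460}{27} + 10479) = \left(-1\right) \frac{132473}{27} = - \frac{132473}{27}$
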